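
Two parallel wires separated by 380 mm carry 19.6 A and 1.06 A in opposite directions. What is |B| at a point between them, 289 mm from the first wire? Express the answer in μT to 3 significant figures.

B ≈ 15.9 μT

Each long wire gives B = μ₀I/(2πd). Distances are d₁ = 0.289 m and d₂ = 0.091 m.
B₁ = 1.36×10⁻⁵ T, B₂ = 2.33×10⁻⁶ T.
Between antiparallel currents both contributions point the same way, so they add. B = B₁ + B₂ = 1.36×10⁻⁵ + 2.33×10⁻⁶ = 1.59×10⁻⁵ T.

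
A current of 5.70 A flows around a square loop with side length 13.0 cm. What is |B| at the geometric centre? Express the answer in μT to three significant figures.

Each side is a finite straight segment at perpendicular distance d = a/(2 tan(π/4)) = 0.065 m from the centre, with end-angles ±π/4.
One side contributes B₁ = (μ₀I/4πd)·2 sin(π/4) = 1.24×10⁻⁵ T.
All 4 sides add in the same direction: B = 4 × 1.24×10⁻⁵ = 4.96×10⁻⁵ T.

B ≈ 49.6 μT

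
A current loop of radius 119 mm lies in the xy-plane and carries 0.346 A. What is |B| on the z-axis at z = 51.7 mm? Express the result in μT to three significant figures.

On the axis of a circular loop, B = μ₀IR² / [2(R²+z²)^(3/2)].
R² + z² = (0.119)² + (0.0517)² = 0.01683 m², and (R²+z²)^(3/2) = 2.18×10⁻³ m³.
B = (4π×10⁻⁷ × 0.346 × 0.01416) / (2 × 2.18×10⁻³) = 1.41×10⁻⁶ T.

B ≈ 1.41 μT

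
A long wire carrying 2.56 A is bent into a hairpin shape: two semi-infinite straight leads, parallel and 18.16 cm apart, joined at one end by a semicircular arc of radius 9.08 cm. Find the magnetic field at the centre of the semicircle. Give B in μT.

B ≈ 14.5 μT

The semicircular arc contributes B_arc = μ₀I·π/(4πR) = μ₀I/(4R) = 8.86×10⁻⁶ T.
Each semi-infinite lead is at perpendicular distance R = 0.0908 m from the centre, with the perpendicular foot at its near end, so it contributes μ₀I/(4πR); both point the same way, together 5.64×10⁻⁶ T.
Arc and leads all point the same direction: B = 8.86×10⁻⁶ + 5.64×10⁻⁶ = 1.45×10⁻⁵ T.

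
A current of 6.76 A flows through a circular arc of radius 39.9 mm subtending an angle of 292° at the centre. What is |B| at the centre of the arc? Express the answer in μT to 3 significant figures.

The Biot–Savart field of a circular arc at its centre is B = μ₀Iφ/(4πR), with φ = 5.096 rad.
B = (4π×10⁻⁷ × 6.76 × 5.096) / (4π × 0.0399) = 8.63×10⁻⁵ T.

B ≈ 86.3 μT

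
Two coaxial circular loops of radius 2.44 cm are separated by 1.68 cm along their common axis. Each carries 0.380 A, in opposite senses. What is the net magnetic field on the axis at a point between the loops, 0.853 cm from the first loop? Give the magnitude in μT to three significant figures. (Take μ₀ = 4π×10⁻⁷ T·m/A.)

Each loop contributes B = μ₀IR²/[2(R²+z²)^(3/2)] on the axis, with z measured from that loop.
Loop 1 (z = 0.00853 m): B₁ = 8.23×10⁻⁶ T. Loop 2 (z = 0.00827 m): B₂ = 8.31×10⁻⁶ T.
The fields oppose: B = |B₁ − B₂| = 8.14×10⁻⁸ T.

B ≈ 0.0814 μT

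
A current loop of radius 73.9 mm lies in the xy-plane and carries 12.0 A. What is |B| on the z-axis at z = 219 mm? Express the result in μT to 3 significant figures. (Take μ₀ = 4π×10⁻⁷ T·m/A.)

On the axis of a circular loop, B = μ₀IR² / [2(R²+z²)^(3/2)].
R² + z² = (0.0739)² + (0.219)² = 0.05342 m², and (R²+z²)^(3/2) = 1.23×10⁻² m³.
B = (4π×10⁻⁷ × 12.0 × 0.005461) / (2 × 1.23×10⁻²) = 3.33×10⁻⁶ T.

B ≈ 3.33 μT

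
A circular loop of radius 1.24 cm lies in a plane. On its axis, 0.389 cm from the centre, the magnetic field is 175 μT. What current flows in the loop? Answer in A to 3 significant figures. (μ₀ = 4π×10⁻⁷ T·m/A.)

I ≈ 3.98 A

On the axis of a loop, B = μ₀IR²/[2(R²+z²)^(3/2)], so I = 2B(R²+z²)^(3/2)/(μ₀R²).
R² + z² = 0.0001538 + 1.513×10⁻⁵ = 0.0001689 m²; raised to 3/2 gives 2.19×10⁻⁶ m³.
I = 2 × 1.75×10⁻⁴ × 2.19×10⁻⁶ / (1.26×10⁻⁶ × 0.0001538) = 3.98 A.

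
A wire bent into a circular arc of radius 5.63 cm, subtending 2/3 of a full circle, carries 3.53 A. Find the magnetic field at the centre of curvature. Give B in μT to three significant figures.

B ≈ 26.3 μT

The Biot–Savart field of a circular arc at its centre is B = μ₀Iφ/(4πR), with φ = 4.189 rad.
B = (4π×10⁻⁷ × 3.53 × 4.189) / (4π × 0.0563) = 2.63×10⁻⁵ T.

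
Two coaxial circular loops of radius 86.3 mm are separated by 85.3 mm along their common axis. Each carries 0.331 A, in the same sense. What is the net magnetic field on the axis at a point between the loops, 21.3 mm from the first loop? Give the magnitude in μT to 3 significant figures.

Each loop contributes B = μ₀IR²/[2(R²+z²)^(3/2)] on the axis, with z measured from that loop.
Loop 1 (z = 0.0213 m): B₁ = 2.21×10⁻⁶ T. Loop 2 (z = 0.064 m): B₂ = 1.25×10⁻⁶ T.
The fields add: B = B₁ + B₂ = 3.45×10⁻⁶ T.

B ≈ 3.45 μT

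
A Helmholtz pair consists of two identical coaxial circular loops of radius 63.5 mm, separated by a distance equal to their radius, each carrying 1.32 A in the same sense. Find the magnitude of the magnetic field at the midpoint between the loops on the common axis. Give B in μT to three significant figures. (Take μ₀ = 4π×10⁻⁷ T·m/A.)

Each loop contributes B = μ₀IR²/[2(R²+z²)^(3/2)] on the axis, with z measured from that loop.
Loop 1 (z = 0.03175 m): B₁ = 9.35×10⁻⁶ T. Loop 2 (z = 0.03175 m): B₂ = 9.35×10⁻⁶ T.
The fields add: B = B₁ + B₂ = 1.87×10⁻⁵ T.

B ≈ 18.7 μT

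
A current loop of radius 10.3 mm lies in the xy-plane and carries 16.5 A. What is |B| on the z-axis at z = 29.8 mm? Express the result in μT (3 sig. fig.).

On the axis of a circular loop, B = μ₀IR² / [2(R²+z²)^(3/2)].
R² + z² = (0.0103)² + (0.0298)² = 0.0009941 m², and (R²+z²)^(3/2) = 3.13×10⁻⁵ m³.
B = (4π×10⁻⁷ × 16.5 × 0.0001061) / (2 × 3.13×10⁻⁵) = 3.51×10⁻⁵ T.

B ≈ 35.1 μT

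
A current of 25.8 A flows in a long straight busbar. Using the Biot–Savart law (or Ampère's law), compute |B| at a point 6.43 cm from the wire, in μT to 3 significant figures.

For an infinitely long straight wire, B = μ₀I/(2πd).
B = (4π×10⁻⁷ × 25.8) / (2π × 0.0643) = 8.02×10⁻⁵ T.

B ≈ 80.2 μT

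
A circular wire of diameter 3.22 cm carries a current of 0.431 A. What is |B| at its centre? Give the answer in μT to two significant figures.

At the centre of a circular loop the Biot–Savart law gives B = μ₀I/(2R) (so R = 0.0161 m).
B = (4π×10⁻⁷ × 0.431) / (2 × 0.0161) = 1.68×10⁻⁵ T.

B ≈ 17 μT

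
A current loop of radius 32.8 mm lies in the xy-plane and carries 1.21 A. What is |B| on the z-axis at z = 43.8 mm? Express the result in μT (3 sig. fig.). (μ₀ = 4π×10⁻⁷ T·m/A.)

On the axis of a circular loop, B = μ₀IR² / [2(R²+z²)^(3/2)].
R² + z² = (0.0328)² + (0.0438)² = 0.002994 m², and (R²+z²)^(3/2) = 1.64×10⁻⁴ m³.
B = (4π×10⁻⁷ × 1.21 × 0.001076) / (2 × 1.64×10⁻⁴) = 4.99×10⁻⁶ T.

B ≈ 4.99 μT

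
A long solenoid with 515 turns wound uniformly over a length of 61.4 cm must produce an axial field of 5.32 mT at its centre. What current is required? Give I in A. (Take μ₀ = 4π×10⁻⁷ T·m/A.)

I ≈ 5.05 A

Inside a long solenoid B = μ₀nI with n = 838.8 m⁻¹, so I = B/(μ₀n).
I = 5.32×10⁻³ / (4π×10⁻⁷ × 838.8) = 5.05 A.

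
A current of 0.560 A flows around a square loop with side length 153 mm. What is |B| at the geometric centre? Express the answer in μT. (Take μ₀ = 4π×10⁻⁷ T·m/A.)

B ≈ 4.14 μT

Each side is a finite straight segment at perpendicular distance d = a/(2 tan(π/4)) = 0.0765 m from the centre, with end-angles ±π/4.
One side contributes B₁ = (μ₀I/4πd)·2 sin(π/4) = 1.04×10⁻⁶ T.
All 4 sides add in the same direction: B = 4 × 1.04×10⁻⁶ = 4.14×10⁻⁶ T.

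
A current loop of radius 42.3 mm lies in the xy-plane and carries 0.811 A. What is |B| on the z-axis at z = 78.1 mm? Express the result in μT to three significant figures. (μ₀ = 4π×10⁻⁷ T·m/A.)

B ≈ 1.30 μT

On the axis of a circular loop, B = μ₀IR² / [2(R²+z²)^(3/2)].
R² + z² = (0.0423)² + (0.0781)² = 0.007889 m², and (R²+z²)^(3/2) = 7.01×10⁻⁴ m³.
B = (4π×10⁻⁷ × 0.811 × 0.001789) / (2 × 7.01×10⁻⁴) = 1.30×10⁻⁶ T.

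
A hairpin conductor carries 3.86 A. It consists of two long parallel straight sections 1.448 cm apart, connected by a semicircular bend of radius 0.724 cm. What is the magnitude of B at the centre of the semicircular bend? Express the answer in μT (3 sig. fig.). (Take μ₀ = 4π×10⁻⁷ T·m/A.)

The semicircular arc contributes B_arc = μ₀I·π/(4πR) = μ₀I/(4R) = 1.67×10⁻⁴ T.
Each semi-infinite lead is at perpendicular distance R = 0.00724 m from the centre, with the perpendicular foot at its near end, so it contributes μ₀I/(4πR); both point the same way, together 1.07×10⁻⁴ T.
Arc and leads all point the same direction: B = 1.67×10⁻⁴ + 1.07×10⁻⁴ = 2.74×10⁻⁴ T.

B ≈ 274 μT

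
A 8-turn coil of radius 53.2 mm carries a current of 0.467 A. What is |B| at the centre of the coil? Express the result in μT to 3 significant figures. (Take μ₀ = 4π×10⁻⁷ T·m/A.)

B ≈ 44.1 μT

For an N-turn flat coil, B = Nμ₀I/(2R) with R = 0.0532 m.
B = 8 × 5.52×10⁻⁶ T = 4.41×10⁻⁵ T.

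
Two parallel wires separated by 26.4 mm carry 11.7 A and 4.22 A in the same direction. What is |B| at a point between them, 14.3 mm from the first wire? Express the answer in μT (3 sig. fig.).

Each long wire gives B = μ₀I/(2πd). Distances are d₁ = 0.0143 m and d₂ = 0.0121 m.
B₁ = 1.64×10⁻⁴ T, B₂ = 6.98×10⁻⁵ T.
Between parallel currents the two contributions point in opposite directions, so they subtract. B = |B₁ − B₂| = |1.64×10⁻⁴ − 6.98×10⁻⁵| = 9.39×10⁻⁵ T.

B ≈ 93.9 μT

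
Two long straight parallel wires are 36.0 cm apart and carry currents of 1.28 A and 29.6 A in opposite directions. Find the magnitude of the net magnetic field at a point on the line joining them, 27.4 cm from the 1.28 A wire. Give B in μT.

B ≈ 69.8 μT

Each long wire gives B = μ₀I/(2πd). Distances are d₁ = 0.274 m and d₂ = 0.086 m.
B₁ = 9.34×10⁻⁷ T, B₂ = 6.88×10⁻⁵ T.
Between antiparallel currents both contributions point the same way, so they add. B = B₁ + B₂ = 9.34×10⁻⁷ + 6.88×10⁻⁵ = 6.98×10⁻⁵ T.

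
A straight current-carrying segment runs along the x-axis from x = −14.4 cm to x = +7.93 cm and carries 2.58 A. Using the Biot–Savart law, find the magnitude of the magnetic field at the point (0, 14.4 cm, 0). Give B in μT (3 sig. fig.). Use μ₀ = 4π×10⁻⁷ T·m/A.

For a finite straight segment, B = (μ₀I/4πd)(sinθ₁ + sinθ₂), where θ₁, θ₂ are the angles from the perpendicular to each end.
The perpendicular distance is d = 0.144 m; the end-offsets along the wire are a = 0.144 m and b = 0.0793 m.
sinθ₁ = 0.144/√(0.144²+0.144²) = 0.7071; sinθ₂ = 0.0793/√(0.0793²+0.144²) = 0.4824.
B = (4π×10⁻⁷ × 2.58) / (4π × 0.144) × (0.7071 + 0.4824) = 2.13×10⁻⁶ T.

B ≈ 2.13 μT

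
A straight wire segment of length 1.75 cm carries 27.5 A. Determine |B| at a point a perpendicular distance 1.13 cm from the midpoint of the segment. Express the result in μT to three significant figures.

B ≈ 298 μT

For a finite straight segment, B = (μ₀I/4πd)(sinθ₁ + sinθ₂), where θ₁, θ₂ are the angles from the perpendicular to each end.
The perpendicular from the point meets the wire at its midpoint, so each end is L/2 = 0.00875 m away along the wire.
sinθ₁ = 0.00875/√(0.00875²+0.0113²) = 0.6122; sinθ₂ = 0.00875/√(0.00875²+0.0113²) = 0.6122.
B = (4π×10⁻⁷ × 27.5) / (4π × 0.0113) × (0.6122 + 0.6122) = 2.98×10⁻⁴ T.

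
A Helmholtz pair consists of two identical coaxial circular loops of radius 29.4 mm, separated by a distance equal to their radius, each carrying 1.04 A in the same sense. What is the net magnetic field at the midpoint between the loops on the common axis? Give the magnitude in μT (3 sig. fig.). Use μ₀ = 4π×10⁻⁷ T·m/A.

B ≈ 31.8 μT

Each loop contributes B = μ₀IR²/[2(R²+z²)^(3/2)] on the axis, with z measured from that loop.
Loop 1 (z = 0.0147 m): B₁ = 1.59×10⁻⁵ T. Loop 2 (z = 0.0147 m): B₂ = 1.59×10⁻⁵ T.
The fields add: B = B₁ + B₂ = 3.18×10⁻⁵ T.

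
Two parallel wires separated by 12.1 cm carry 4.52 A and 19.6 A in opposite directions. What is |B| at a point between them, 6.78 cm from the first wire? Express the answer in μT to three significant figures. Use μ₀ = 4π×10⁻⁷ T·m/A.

Each long wire gives B = μ₀I/(2πd). Distances are d₁ = 0.0678 m and d₂ = 0.0532 m.
B₁ = 1.33×10⁻⁵ T, B₂ = 7.37×10⁻⁵ T.
Between antiparallel currents both contributions point the same way, so they add. B = B₁ + B₂ = 1.33×10⁻⁵ + 7.37×10⁻⁵ = 8.70×10⁻⁵ T.

B ≈ 87.0 μT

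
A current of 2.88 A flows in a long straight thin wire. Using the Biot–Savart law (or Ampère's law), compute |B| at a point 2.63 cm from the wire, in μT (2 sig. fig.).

For an infinitely long straight wire, B = μ₀I/(2πd).
B = (4π×10⁻⁷ × 2.88) / (2π × 0.0263) = 2.19×10⁻⁵ T.

B ≈ 22 μT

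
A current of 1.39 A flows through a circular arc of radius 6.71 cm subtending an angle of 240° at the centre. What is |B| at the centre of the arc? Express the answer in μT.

The Biot–Savart field of a circular arc at its centre is B = μ₀Iφ/(4πR), with φ = 4.189 rad.
B = (4π×10⁻⁷ × 1.39 × 4.189) / (4π × 0.0671) = 8.68×10⁻⁶ T.

B ≈ 8.68 μT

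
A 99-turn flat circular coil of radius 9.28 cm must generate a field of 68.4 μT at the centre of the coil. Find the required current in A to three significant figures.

For an N-turn coil, B = Nμ₀I/(2R) with R = 0.0928 m, so I = 2RB/(Nμ₀) = 2 × 0.0928 × 6.84×10⁻⁵ / (99 × 4π×10⁻⁷) = 0.102 A.

I ≈ 0.102 A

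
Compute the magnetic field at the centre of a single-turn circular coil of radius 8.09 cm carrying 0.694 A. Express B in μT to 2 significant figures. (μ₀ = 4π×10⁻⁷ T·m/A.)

At the centre of a circular loop the Biot–Savart law gives B = μ₀I/(2R).
B = (4π×10⁻⁷ × 0.694) / (2 × 0.0809) = 5.39×10⁻⁶ T.

B ≈ 5.4 μT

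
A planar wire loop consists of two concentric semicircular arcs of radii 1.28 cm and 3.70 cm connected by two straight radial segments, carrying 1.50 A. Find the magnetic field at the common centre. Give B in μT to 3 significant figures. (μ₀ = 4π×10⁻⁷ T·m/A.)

The radial connectors point toward the centre, so dl × r̂ = 0 and they contribute nothing.
Each semicircle gives μ₀I/(4R): inner arc 3.68×10⁻⁵ T, outer arc 1.27×10⁻⁵ T.
The two arcs carry current in opposite angular senses, so their fields oppose: B = |3.68×10⁻⁵ − 1.27×10⁻⁵| = 2.41×10⁻⁵ T.

B ≈ 24.1 μT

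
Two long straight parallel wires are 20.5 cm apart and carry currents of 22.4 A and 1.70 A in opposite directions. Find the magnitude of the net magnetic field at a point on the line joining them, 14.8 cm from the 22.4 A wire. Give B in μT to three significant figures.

B ≈ 36.2 μT

Each long wire gives B = μ₀I/(2πd). Distances are d₁ = 0.148 m and d₂ = 0.057 m.
B₁ = 3.03×10⁻⁵ T, B₂ = 5.96×10⁻⁶ T.
Between antiparallel currents both contributions point the same way, so they add. B = B₁ + B₂ = 3.03×10⁻⁵ + 5.96×10⁻⁶ = 3.62×10⁻⁵ T.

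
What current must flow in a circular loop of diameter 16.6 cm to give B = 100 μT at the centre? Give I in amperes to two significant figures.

At the centre of a circular loop B = μ₀I/(2R), so I = 2RB/μ₀.
With R = 0.083 m, I = 2 × 0.083 × 1.00×10⁻⁴ / (4π×10⁻⁷) = 13.2 A.

I ≈ 13 A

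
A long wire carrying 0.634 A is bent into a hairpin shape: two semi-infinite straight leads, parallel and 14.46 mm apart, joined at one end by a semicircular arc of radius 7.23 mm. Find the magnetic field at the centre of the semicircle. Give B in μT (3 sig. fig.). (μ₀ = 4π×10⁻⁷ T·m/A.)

B ≈ 45.1 μT

The semicircular arc contributes B_arc = μ₀I·π/(4πR) = μ₀I/(4R) = 2.75×10⁻⁵ T.
Each semi-infinite lead is at perpendicular distance R = 0.00723 m from the centre, with the perpendicular foot at its near end, so it contributes μ₀I/(4πR); both point the same way, together 1.75×10⁻⁵ T.
Arc and leads all point the same direction: B = 2.75×10⁻⁵ + 1.75×10⁻⁵ = 4.51×10⁻⁵ T.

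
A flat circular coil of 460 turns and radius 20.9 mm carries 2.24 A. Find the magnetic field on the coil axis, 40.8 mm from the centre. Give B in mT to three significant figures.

For an N-turn flat coil, B = Nμ₀IR²/[2(R²+z²)^(3/2)] with R = 0.0209 m, z = 0.0408 m.
B = 460 × 6.38×10⁻⁶ T = 2.94×10⁻³ T.

B ≈ 2.94 mT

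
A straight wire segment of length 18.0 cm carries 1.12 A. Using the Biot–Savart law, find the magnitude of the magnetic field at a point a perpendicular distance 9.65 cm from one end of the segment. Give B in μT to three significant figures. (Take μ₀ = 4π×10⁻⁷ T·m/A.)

B ≈ 1.02 μT

For a finite straight segment, B = (μ₀I/4πd)(sinθ₁ + sinθ₂), where θ₁, θ₂ are the angles from the perpendicular to each end.
The perpendicular foot is at one end, so the two end-offsets along the wire are 0 and L = 0.18 m.
sinθ₁ = 0/√(0²+0.0965²) = 0.0000; sinθ₂ = 0.18/√(0.18²+0.0965²) = 0.8813.
B = (4π×10⁻⁷ × 1.12) / (4π × 0.0965) × (0.0000 + 0.8813) = 1.02×10⁻⁶ T.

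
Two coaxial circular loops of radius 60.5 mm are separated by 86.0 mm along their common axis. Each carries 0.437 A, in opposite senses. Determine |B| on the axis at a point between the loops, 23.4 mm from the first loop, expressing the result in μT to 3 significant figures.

B ≈ 2.16 μT

Each loop contributes B = μ₀IR²/[2(R²+z²)^(3/2)] on the axis, with z measured from that loop.
Loop 1 (z = 0.0234 m): B₁ = 3.68×10⁻⁶ T. Loop 2 (z = 0.0626 m): B₂ = 1.52×10⁻⁶ T.
The fields oppose: B = |B₁ − B₂| = 2.16×10⁻⁶ T.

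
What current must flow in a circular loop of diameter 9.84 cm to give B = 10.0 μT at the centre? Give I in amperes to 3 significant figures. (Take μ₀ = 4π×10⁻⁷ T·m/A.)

At the centre of a circular loop B = μ₀I/(2R), so I = 2RB/μ₀.
With R = 0.0492 m, I = 2 × 0.0492 × 1.00×10⁻⁵ / (4π×10⁻⁷) = 0.783 A.

I ≈ 0.783 A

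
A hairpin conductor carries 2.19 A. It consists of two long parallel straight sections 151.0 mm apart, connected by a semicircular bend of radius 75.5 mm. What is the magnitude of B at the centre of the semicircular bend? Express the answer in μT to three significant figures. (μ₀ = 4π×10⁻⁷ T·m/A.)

B ≈ 14.9 μT

The semicircular arc contributes B_arc = μ₀I·π/(4πR) = μ₀I/(4R) = 9.11×10⁻⁶ T.
Each semi-infinite lead is at perpendicular distance R = 0.0755 m from the centre, with the perpendicular foot at its near end, so it contributes μ₀I/(4πR); both point the same way, together 5.80×10⁻⁶ T.
Arc and leads all point the same direction: B = 9.11×10⁻⁶ + 5.80×10⁻⁶ = 1.49×10⁻⁵ T.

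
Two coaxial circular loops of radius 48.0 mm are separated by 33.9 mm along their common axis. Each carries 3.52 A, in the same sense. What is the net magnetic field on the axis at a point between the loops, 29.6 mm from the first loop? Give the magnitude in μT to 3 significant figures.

B ≈ 73.9 μT

Each loop contributes B = μ₀IR²/[2(R²+z²)^(3/2)] on the axis, with z measured from that loop.
Loop 1 (z = 0.0296 m): B₁ = 2.84×10⁻⁵ T. Loop 2 (z = 0.0043 m): B₂ = 4.55×10⁻⁵ T.
The fields add: B = B₁ + B₂ = 7.39×10⁻⁵ T.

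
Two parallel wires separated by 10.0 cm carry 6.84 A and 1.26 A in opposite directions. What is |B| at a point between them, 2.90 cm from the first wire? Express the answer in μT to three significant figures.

B ≈ 50.7 μT

Each long wire gives B = μ₀I/(2πd). Distances are d₁ = 0.029 m and d₂ = 0.071 m.
B₁ = 4.72×10⁻⁵ T, B₂ = 3.55×10⁻⁶ T.
Between antiparallel currents both contributions point the same way, so they add. B = B₁ + B₂ = 4.72×10⁻⁵ + 3.55×10⁻⁶ = 5.07×10⁻⁵ T.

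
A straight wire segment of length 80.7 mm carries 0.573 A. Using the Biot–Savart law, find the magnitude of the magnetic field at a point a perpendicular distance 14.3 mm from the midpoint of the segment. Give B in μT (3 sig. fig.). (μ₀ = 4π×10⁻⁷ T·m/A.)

For a finite straight segment, B = (μ₀I/4πd)(sinθ₁ + sinθ₂), where θ₁, θ₂ are the angles from the perpendicular to each end.
The perpendicular from the point meets the wire at its midpoint, so each end is L/2 = 0.04035 m away along the wire.
sinθ₁ = 0.04035/√(0.04035²+0.0143²) = 0.9426; sinθ₂ = 0.04035/√(0.04035²+0.0143²) = 0.9426.
B = (4π×10⁻⁷ × 0.573) / (4π × 0.0143) × (0.9426 + 0.9426) = 7.55×10⁻⁶ T.

B ≈ 7.55 μT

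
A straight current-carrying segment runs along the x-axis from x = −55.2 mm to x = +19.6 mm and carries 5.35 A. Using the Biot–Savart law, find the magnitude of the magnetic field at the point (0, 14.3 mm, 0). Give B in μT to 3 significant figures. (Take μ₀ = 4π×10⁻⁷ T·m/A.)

For a finite straight segment, B = (μ₀I/4πd)(sinθ₁ + sinθ₂), where θ₁, θ₂ are the angles from the perpendicular to each end.
The perpendicular distance is d = 0.0143 m; the end-offsets along the wire are a = 0.0552 m and b = 0.0196 m.
sinθ₁ = 0.0552/√(0.0552²+0.0143²) = 0.9680; sinθ₂ = 0.0196/√(0.0196²+0.0143²) = 0.8078.
B = (4π×10⁻⁷ × 5.35) / (4π × 0.0143) × (0.9680 + 0.8078) = 6.64×10⁻⁵ T.

B ≈ 66.4 μT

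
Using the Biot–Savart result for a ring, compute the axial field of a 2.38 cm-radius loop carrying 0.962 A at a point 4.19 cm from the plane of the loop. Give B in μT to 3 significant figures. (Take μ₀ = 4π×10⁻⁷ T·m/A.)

B ≈ 3.06 μT

On the axis of a circular loop, B = μ₀IR² / [2(R²+z²)^(3/2)].
R² + z² = (0.0238)² + (0.0419)² = 0.002322 m², and (R²+z²)^(3/2) = 1.12×10⁻⁴ m³.
B = (4π×10⁻⁷ × 0.962 × 0.0005664) / (2 × 1.12×10⁻⁴) = 3.06×10⁻⁶ T.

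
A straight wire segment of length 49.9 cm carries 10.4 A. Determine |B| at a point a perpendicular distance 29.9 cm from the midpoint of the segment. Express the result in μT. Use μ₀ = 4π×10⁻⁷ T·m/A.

For a finite straight segment, B = (μ₀I/4πd)(sinθ₁ + sinθ₂), where θ₁, θ₂ are the angles from the perpendicular to each end.
The perpendicular from the point meets the wire at its midpoint, so each end is L/2 = 0.2495 m away along the wire.
sinθ₁ = 0.2495/√(0.2495²+0.299²) = 0.6407; sinθ₂ = 0.2495/√(0.2495²+0.299²) = 0.6407.
B = (4π×10⁻⁷ × 10.4) / (4π × 0.299) × (0.6407 + 0.6407) = 4.46×10⁻⁶ T.

B ≈ 4.46 μT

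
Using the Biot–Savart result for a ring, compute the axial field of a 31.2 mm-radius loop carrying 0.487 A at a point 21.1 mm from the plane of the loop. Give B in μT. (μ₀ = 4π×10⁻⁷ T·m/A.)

B ≈ 5.57 μT

On the axis of a circular loop, B = μ₀IR² / [2(R²+z²)^(3/2)].
R² + z² = (0.0312)² + (0.0211)² = 0.001419 m², and (R²+z²)^(3/2) = 5.34×10⁻⁵ m³.
B = (4π×10⁻⁷ × 0.487 × 0.0009734) / (2 × 5.34×10⁻⁵) = 5.57×10⁻⁶ T.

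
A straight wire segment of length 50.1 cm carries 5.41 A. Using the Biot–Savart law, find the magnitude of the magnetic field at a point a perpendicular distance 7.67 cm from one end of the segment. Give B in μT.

B ≈ 6.97 μT

For a finite straight segment, B = (μ₀I/4πd)(sinθ₁ + sinθ₂), where θ₁, θ₂ are the angles from the perpendicular to each end.
The perpendicular foot is at one end, so the two end-offsets along the wire are 0 and L = 0.501 m.
sinθ₁ = 0/√(0²+0.0767²) = 0.0000; sinθ₂ = 0.501/√(0.501²+0.0767²) = 0.9885.
B = (4π×10⁻⁷ × 5.41) / (4π × 0.0767) × (0.0000 + 0.9885) = 6.97×10⁻⁶ T.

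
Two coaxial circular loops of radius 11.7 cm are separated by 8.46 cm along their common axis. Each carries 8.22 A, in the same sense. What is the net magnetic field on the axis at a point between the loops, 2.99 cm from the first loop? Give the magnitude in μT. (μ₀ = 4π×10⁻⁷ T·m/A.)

B ≈ 73.0 μT

Each loop contributes B = μ₀IR²/[2(R²+z²)^(3/2)] on the axis, with z measured from that loop.
Loop 1 (z = 0.0299 m): B₁ = 4.01×10⁻⁵ T. Loop 2 (z = 0.0547 m): B₂ = 3.28×10⁻⁵ T.
The fields add: B = B₁ + B₂ = 7.30×10⁻⁵ T.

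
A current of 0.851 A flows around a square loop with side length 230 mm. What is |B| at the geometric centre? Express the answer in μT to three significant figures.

B ≈ 4.19 μT

Each side is a finite straight segment at perpendicular distance d = a/(2 tan(π/4)) = 0.115 m from the centre, with end-angles ±π/4.
One side contributes B₁ = (μ₀I/4πd)·2 sin(π/4) = 1.05×10⁻⁶ T.
All 4 sides add in the same direction: B = 4 × 1.05×10⁻⁶ = 4.19×10⁻⁶ T.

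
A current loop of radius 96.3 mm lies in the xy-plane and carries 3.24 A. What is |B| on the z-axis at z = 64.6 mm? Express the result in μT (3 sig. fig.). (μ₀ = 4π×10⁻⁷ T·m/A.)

On the axis of a circular loop, B = μ₀IR² / [2(R²+z²)^(3/2)].
R² + z² = (0.0963)² + (0.0646)² = 0.01345 m², and (R²+z²)^(3/2) = 1.56×10⁻³ m³.
B = (4π×10⁻⁷ × 3.24 × 0.009274) / (2 × 1.56×10⁻³) = 1.21×10⁻⁵ T.

B ≈ 12.1 μT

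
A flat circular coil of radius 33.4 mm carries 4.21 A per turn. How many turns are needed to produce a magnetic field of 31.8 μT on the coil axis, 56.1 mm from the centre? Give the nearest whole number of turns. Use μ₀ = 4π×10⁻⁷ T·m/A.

N = 3

For an N-turn coil, B = Nμ₀IR²/[2(R²+z²)^(3/2)]. A single turn gives B₁ = 1.06×10⁻⁵ T with R = 0.0334 m, z = 0.0561 m.
N = B/B₁ = 3.18×10⁻⁵ / 1.06×10⁻⁵ = 3.00.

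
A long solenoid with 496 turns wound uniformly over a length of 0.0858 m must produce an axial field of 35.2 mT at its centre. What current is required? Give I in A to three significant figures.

Inside a long solenoid B = μ₀nI with n = 5781 m⁻¹, so I = B/(μ₀n).
I = 3.52×10⁻² / (4π×10⁻⁷ × 5781) = 4.85 A.

I ≈ 4.85 A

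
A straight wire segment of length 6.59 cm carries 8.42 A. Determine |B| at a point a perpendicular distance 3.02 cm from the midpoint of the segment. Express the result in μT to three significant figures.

For a finite straight segment, B = (μ₀I/4πd)(sinθ₁ + sinθ₂), where θ₁, θ₂ are the angles from the perpendicular to each end.
The perpendicular from the point meets the wire at its midpoint, so each end is L/2 = 0.03295 m away along the wire.
sinθ₁ = 0.03295/√(0.03295²+0.0302²) = 0.7372; sinθ₂ = 0.03295/√(0.03295²+0.0302²) = 0.7372.
B = (4π×10⁻⁷ × 8.42) / (4π × 0.0302) × (0.7372 + 0.7372) = 4.11×10⁻⁵ T.

B ≈ 41.1 μT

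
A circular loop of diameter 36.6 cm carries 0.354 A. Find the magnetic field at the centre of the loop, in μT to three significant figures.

At the centre of a circular loop the Biot–Savart law gives B = μ₀I/(2R) (so R = 0.183 m).
B = (4π×10⁻⁷ × 0.354) / (2 × 0.183) = 1.22×10⁻⁶ T.

B ≈ 1.22 μT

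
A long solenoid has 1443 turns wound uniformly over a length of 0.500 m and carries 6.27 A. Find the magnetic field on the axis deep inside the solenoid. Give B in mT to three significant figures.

Inside a long solenoid, B = μ₀nI with n = 2886 turns/m.
B = 4π×10⁻⁷ × 2886 × 6.27 = 2.27×10⁻² T.

B ≈ 22.7 mT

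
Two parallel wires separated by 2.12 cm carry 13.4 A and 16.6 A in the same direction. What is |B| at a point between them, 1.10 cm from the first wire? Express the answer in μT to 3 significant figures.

Each long wire gives B = μ₀I/(2πd). Distances are d₁ = 0.011 m and d₂ = 0.0102 m.
B₁ = 2.44×10⁻⁴ T, B₂ = 3.25×10⁻⁴ T.
Between parallel currents the two contributions point in opposite directions, so they subtract. B = |B₁ − B₂| = |2.44×10⁻⁴ − 3.25×10⁻⁴| = 8.19×10⁻⁵ T.

B ≈ 81.9 μT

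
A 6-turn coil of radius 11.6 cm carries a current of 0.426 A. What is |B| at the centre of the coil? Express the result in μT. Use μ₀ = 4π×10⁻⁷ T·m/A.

For an N-turn flat coil, B = Nμ₀I/(2R) with R = 0.116 m.
B = 6 × 2.31×10⁻⁶ T = 1.38×10⁻⁵ T.

B ≈ 13.8 μT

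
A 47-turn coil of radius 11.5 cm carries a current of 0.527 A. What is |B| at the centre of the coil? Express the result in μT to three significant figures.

For an N-turn flat coil, B = Nμ₀I/(2R) with R = 0.115 m.
B = 47 × 2.88×10⁻⁶ T = 1.35×10⁻⁴ T.

B ≈ 135 μT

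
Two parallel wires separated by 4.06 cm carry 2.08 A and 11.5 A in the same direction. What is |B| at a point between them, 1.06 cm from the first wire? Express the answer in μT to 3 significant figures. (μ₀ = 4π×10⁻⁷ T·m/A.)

Each long wire gives B = μ₀I/(2πd). Distances are d₁ = 0.0106 m and d₂ = 0.03 m.
B₁ = 3.92×10⁻⁵ T, B₂ = 7.67×10⁻⁵ T.
Between parallel currents the two contributions point in opposite directions, so they subtract. B = |B₁ − B₂| = |3.92×10⁻⁵ − 7.67×10⁻⁵| = 3.74×10⁻⁵ T.

B ≈ 37.4 μT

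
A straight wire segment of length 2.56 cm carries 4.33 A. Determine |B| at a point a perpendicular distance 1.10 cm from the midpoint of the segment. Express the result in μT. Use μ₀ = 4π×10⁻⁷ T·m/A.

For a finite straight segment, B = (μ₀I/4πd)(sinθ₁ + sinθ₂), where θ₁, θ₂ are the angles from the perpendicular to each end.
The perpendicular from the point meets the wire at its midpoint, so each end is L/2 = 0.0128 m away along the wire.
sinθ₁ = 0.0128/√(0.0128²+0.011²) = 0.7584; sinθ₂ = 0.0128/√(0.0128²+0.011²) = 0.7584.
B = (4π×10⁻⁷ × 4.33) / (4π × 0.011) × (0.7584 + 0.7584) = 5.97×10⁻⁵ T.

B ≈ 59.7 μT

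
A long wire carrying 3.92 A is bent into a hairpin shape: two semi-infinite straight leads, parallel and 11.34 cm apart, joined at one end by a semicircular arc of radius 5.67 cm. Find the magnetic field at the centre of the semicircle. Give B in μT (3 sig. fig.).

B ≈ 35.5 μT

The semicircular arc contributes B_arc = μ₀I·π/(4πR) = μ₀I/(4R) = 2.17×10⁻⁵ T.
Each semi-infinite lead is at perpendicular distance R = 0.0567 m from the centre, with the perpendicular foot at its near end, so it contributes μ₀I/(4πR); both point the same way, together 1.38×10⁻⁵ T.
Arc and leads all point the same direction: B = 2.17×10⁻⁵ + 1.38×10⁻⁵ = 3.55×10⁻⁵ T.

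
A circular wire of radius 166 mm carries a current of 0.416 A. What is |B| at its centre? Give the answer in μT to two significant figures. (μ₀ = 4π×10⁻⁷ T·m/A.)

At the centre of a circular loop the Biot–Savart law gives B = μ₀I/(2R).
B = (4π×10⁻⁷ × 0.416) / (2 × 0.166) = 1.57×10⁻⁶ T.

B ≈ 1.6 μT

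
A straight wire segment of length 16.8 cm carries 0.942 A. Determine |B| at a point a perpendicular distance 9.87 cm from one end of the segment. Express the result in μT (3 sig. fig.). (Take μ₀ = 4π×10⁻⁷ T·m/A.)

For a finite straight segment, B = (μ₀I/4πd)(sinθ₁ + sinθ₂), where θ₁, θ₂ are the angles from the perpendicular to each end.
The perpendicular foot is at one end, so the two end-offsets along the wire are 0 and L = 0.168 m.
sinθ₁ = 0/√(0²+0.0987²) = 0.0000; sinθ₂ = 0.168/√(0.168²+0.0987²) = 0.8622.
B = (4π×10⁻⁷ × 0.942) / (4π × 0.0987) × (0.0000 + 0.8622) = 8.23×10⁻⁷ T.

B ≈ 0.823 μT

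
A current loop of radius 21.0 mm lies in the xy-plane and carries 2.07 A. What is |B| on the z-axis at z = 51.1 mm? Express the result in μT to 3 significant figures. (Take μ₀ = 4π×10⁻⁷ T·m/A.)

On the axis of a circular loop, B = μ₀IR² / [2(R²+z²)^(3/2)].
R² + z² = (0.021)² + (0.0511)² = 0.003052 m², and (R²+z²)^(3/2) = 1.69×10⁻⁴ m³.
B = (4π×10⁻⁷ × 2.07 × 0.000441) / (2 × 1.69×10⁻⁴) = 3.40×10⁻⁶ T.

B ≈ 3.40 μT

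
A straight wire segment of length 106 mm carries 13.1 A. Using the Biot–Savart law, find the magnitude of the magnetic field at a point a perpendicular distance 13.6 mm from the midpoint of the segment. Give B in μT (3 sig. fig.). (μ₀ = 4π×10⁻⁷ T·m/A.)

B ≈ 187 μT

For a finite straight segment, B = (μ₀I/4πd)(sinθ₁ + sinθ₂), where θ₁, θ₂ are the angles from the perpendicular to each end.
The perpendicular from the point meets the wire at its midpoint, so each end is L/2 = 0.053 m away along the wire.
sinθ₁ = 0.053/√(0.053²+0.0136²) = 0.9686; sinθ₂ = 0.053/√(0.053²+0.0136²) = 0.9686.
B = (4π×10⁻⁷ × 13.1) / (4π × 0.0136) × (0.9686 + 0.9686) = 1.87×10⁻⁴ T.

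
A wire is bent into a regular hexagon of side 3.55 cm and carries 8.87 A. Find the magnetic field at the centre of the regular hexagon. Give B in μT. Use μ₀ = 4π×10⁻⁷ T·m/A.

B ≈ 173 μT

Each side is a finite straight segment at perpendicular distance d = a/(2 tan(π/6)) = 0.03074 m from the centre, with end-angles ±π/6.
One side contributes B₁ = (μ₀I/4πd)·2 sin(π/6) = 2.89×10⁻⁵ T.
All 6 sides add in the same direction: B = 6 × 2.89×10⁻⁵ = 1.73×10⁻⁴ T.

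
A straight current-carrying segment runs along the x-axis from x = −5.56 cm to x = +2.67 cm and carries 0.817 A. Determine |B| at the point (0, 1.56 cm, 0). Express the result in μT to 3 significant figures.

For a finite straight segment, B = (μ₀I/4πd)(sinθ₁ + sinθ₂), where θ₁, θ₂ are the angles from the perpendicular to each end.
The perpendicular distance is d = 0.0156 m; the end-offsets along the wire are a = 0.0556 m and b = 0.0267 m.
sinθ₁ = 0.0556/√(0.0556²+0.0156²) = 0.9628; sinθ₂ = 0.0267/√(0.0267²+0.0156²) = 0.8634.
B = (4π×10⁻⁷ × 0.817) / (4π × 0.0156) × (0.9628 + 0.8634) = 9.56×10⁻⁶ T.

B ≈ 9.56 μT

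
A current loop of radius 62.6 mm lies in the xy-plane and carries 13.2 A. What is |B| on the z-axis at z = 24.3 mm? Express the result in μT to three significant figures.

B ≈ 107 μT

On the axis of a circular loop, B = μ₀IR² / [2(R²+z²)^(3/2)].
R² + z² = (0.0626)² + (0.0243)² = 0.004509 m², and (R²+z²)^(3/2) = 3.03×10⁻⁴ m³.
B = (4π×10⁻⁷ × 13.2 × 0.003919) / (2 × 3.03×10⁻⁴) = 1.07×10⁻⁴ T.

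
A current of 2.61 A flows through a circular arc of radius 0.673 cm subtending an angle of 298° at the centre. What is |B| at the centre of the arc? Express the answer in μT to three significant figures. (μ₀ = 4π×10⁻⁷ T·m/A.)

B ≈ 202 μT

The Biot–Savart field of a circular arc at its centre is B = μ₀Iφ/(4πR), with φ = 5.201 rad.
B = (4π×10⁻⁷ × 2.61 × 5.201) / (4π × 0.00673) = 2.02×10⁻⁴ T.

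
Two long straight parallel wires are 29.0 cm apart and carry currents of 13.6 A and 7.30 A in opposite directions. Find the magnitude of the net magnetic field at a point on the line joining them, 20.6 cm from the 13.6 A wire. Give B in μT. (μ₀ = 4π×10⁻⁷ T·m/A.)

Each long wire gives B = μ₀I/(2πd). Distances are d₁ = 0.206 m and d₂ = 0.084 m.
B₁ = 1.32×10⁻⁵ T, B₂ = 1.74×10⁻⁵ T.
Between antiparallel currents both contributions point the same way, so they add. B = B₁ + B₂ = 1.32×10⁻⁵ + 1.74×10⁻⁵ = 3.06×10⁻⁵ T.

B ≈ 30.6 μT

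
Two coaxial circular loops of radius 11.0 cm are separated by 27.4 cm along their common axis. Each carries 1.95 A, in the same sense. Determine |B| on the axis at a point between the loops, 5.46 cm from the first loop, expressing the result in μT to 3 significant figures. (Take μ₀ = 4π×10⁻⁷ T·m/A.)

Each loop contributes B = μ₀IR²/[2(R²+z²)^(3/2)] on the axis, with z measured from that loop.
Loop 1 (z = 0.0546 m): B₁ = 8.00×10⁻⁶ T. Loop 2 (z = 0.2194 m): B₂ = 1.00×10⁻⁶ T.
The fields add: B = B₁ + B₂ = 9.01×10⁻⁶ T.

B ≈ 9.01 μT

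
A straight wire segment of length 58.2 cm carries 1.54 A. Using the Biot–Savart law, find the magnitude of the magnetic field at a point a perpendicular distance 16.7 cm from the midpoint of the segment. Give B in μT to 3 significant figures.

B ≈ 1.60 μT

For a finite straight segment, B = (μ₀I/4πd)(sinθ₁ + sinθ₂), where θ₁, θ₂ are the angles from the perpendicular to each end.
The perpendicular from the point meets the wire at its midpoint, so each end is L/2 = 0.291 m away along the wire.
sinθ₁ = 0.291/√(0.291²+0.167²) = 0.8673; sinθ₂ = 0.291/√(0.291²+0.167²) = 0.8673.
B = (4π×10⁻⁷ × 1.54) / (4π × 0.167) × (0.8673 + 0.8673) = 1.60×10⁻⁶ T.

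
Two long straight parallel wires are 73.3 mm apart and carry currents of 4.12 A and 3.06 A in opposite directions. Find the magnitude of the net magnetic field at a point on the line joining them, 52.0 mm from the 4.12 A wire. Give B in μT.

B ≈ 44.6 μT

Each long wire gives B = μ₀I/(2πd). Distances are d₁ = 0.052 m and d₂ = 0.0213 m.
B₁ = 1.58×10⁻⁵ T, B₂ = 2.87×10⁻⁵ T.
Between antiparallel currents both contributions point the same way, so they add. B = B₁ + B₂ = 1.58×10⁻⁵ + 2.87×10⁻⁵ = 4.46×10⁻⁵ T.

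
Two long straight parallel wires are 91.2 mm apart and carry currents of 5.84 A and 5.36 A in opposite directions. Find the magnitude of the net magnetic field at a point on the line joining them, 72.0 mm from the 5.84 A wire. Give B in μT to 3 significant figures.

Each long wire gives B = μ₀I/(2πd). Distances are d₁ = 0.072 m and d₂ = 0.0192 m.
B₁ = 1.62×10⁻⁵ T, B₂ = 5.58×10⁻⁵ T.
Between antiparallel currents both contributions point the same way, so they add. B = B₁ + B₂ = 1.62×10⁻⁵ + 5.58×10⁻⁵ = 7.21×10⁻⁵ T.

B ≈ 72.1 μT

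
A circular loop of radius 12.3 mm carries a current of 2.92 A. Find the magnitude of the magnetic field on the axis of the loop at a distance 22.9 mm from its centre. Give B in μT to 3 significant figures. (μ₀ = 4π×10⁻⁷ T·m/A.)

On the axis of a circular loop, B = μ₀IR² / [2(R²+z²)^(3/2)].
R² + z² = (0.0123)² + (0.0229)² = 0.0006757 m², and (R²+z²)^(3/2) = 1.76×10⁻⁵ m³.
B = (4π×10⁻⁷ × 2.92 × 0.0001513) / (2 × 1.76×10⁻⁵) = 1.58×10⁻⁵ T.

B ≈ 15.8 μT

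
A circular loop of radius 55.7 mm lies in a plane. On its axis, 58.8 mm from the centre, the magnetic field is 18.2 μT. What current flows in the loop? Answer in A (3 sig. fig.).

I ≈ 4.96 A

On the axis of a loop, B = μ₀IR²/[2(R²+z²)^(3/2)], so I = 2B(R²+z²)^(3/2)/(μ₀R²).
R² + z² = 0.003102 + 0.003457 = 0.00656 m²; raised to 3/2 gives 5.31×10⁻⁴ m³.
I = 2 × 1.82×10⁻⁵ × 5.31×10⁻⁴ / (1.26×10⁻⁶ × 0.003102) = 4.96 A.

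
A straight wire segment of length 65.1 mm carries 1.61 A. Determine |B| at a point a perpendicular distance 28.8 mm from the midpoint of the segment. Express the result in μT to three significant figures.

B ≈ 8.37 μT

For a finite straight segment, B = (μ₀I/4πd)(sinθ₁ + sinθ₂), where θ₁, θ₂ are the angles from the perpendicular to each end.
The perpendicular from the point meets the wire at its midpoint, so each end is L/2 = 0.03255 m away along the wire.
sinθ₁ = 0.03255/√(0.03255²+0.0288²) = 0.7489; sinθ₂ = 0.03255/√(0.03255²+0.0288²) = 0.7489.
B = (4π×10⁻⁷ × 1.61) / (4π × 0.0288) × (0.7489 + 0.7489) = 8.37×10⁻⁶ T.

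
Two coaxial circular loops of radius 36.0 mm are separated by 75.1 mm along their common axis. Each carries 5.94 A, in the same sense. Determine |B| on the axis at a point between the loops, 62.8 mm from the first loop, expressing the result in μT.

Each loop contributes B = μ₀IR²/[2(R²+z²)^(3/2)] on the axis, with z measured from that loop.
Loop 1 (z = 0.0628 m): B₁ = 1.28×10⁻⁵ T. Loop 2 (z = 0.0123 m): B₂ = 8.78×10⁻⁵ T.
The fields add: B = B₁ + B₂ = 1.01×10⁻⁴ T.

B ≈ 101 μT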